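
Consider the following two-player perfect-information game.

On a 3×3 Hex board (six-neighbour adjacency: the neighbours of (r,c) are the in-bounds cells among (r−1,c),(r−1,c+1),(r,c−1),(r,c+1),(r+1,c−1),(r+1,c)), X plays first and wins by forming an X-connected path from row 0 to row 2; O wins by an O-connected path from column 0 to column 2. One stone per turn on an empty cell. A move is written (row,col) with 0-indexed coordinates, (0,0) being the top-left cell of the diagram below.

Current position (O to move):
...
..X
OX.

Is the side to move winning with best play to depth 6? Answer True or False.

O winning at [.../..X/OX.]: True

ply 1, O at .../..X/OX. | (0,0)=-1→O../..X/OX.; (0,1)=-1→.O./..X/OX.; (0,2)=+1→..O/..X/OX.*; (1,0)=-1→.../O.X/OX.; (1,1)=-1→.../.OX/OX.; (2,2)=-1→.../..X/OXO
ply 2, X at ..O/..X/OX. | (0,0)=-1→X.O/..X/OX.*; (0,1)=-1→.XO/..X/OX.; (1,0)=-1→..O/X.X/OX.; (1,1)=-1→..O/.XX/OX.; (2,2)=-1→..O/..X/OXX
ply 3, O at X.O/..X/OX. | (0,1)=+1→XOO/..X/OX.*; (1,0)=+1→X.O/O.X/OX.; (1,1)=+1→X.O/.OX/OX.; (2,2)=-1→X.O/..X/OXO
ply 4, X at XOO/..X/OX. | (1,0)=-1→XOO/X.X/OX.*; (1,1)=-1→XOO/.XX/OX.; (2,2)=-1→XOO/..X/OXX
ply 5, O at XOO/X.X/OX. | (1,1)=+1→XOO/XOX/OX.*; (2,2)=-1→XOO/X.X/OXO
ply 6: XOO/XOX/OX. is terminal -1 (X); from .../..X/OX. depth 6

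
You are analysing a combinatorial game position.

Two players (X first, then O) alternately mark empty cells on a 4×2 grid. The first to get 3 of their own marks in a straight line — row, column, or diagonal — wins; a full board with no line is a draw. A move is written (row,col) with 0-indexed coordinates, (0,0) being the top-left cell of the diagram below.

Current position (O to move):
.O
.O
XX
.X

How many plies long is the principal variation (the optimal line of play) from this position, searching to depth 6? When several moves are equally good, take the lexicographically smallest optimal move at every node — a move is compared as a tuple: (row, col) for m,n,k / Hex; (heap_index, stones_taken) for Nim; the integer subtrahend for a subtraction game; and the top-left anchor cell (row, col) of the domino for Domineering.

ply 1, O at .O/.O/XX/.X | (0,0)=+0→OO/.O/XX/.X*; (1,0)=+0→.O/OO/XX/.X; (3,0)=+0→.O/.O/XX/OX
ply 2, X at OO/.O/XX/.X | (1,0)=+0→OO/XO/XX/.X*; (3,0)=+0→OO/.O/XX/XX
ply 3, O at OO/XO/XX/.X | (3,0)=+0→OO/XO/XX/OX*
ply 4: OO/XO/XX/OX is terminal +0 (X); from .O/.O/XX/.X depth 6

PV length from [.O/.O/XX/.X]: 3 plies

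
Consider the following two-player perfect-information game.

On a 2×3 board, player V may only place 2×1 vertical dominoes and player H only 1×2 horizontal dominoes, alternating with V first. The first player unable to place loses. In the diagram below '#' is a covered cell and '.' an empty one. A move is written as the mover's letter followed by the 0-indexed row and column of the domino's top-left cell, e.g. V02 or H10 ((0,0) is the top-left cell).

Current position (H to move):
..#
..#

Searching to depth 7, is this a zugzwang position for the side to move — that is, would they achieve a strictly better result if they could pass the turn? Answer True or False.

zugzwang(..#/..#, H) = False

p1 H@[..#/..#]: H00[###/..#]+1* H10[..#/###]+1
p2 V@[###/..#] terminal -1; root [..#/..#] d7
suppose H passes — search the same position with V to move:
pass> p1 V@[..#/..#]: V00[#.#/#.#]+1* V01[.##/.##]+1
pass> p2 H@[#.#/#.#] terminal -1; root [..#/..#] d7
for H: play +1, pass -1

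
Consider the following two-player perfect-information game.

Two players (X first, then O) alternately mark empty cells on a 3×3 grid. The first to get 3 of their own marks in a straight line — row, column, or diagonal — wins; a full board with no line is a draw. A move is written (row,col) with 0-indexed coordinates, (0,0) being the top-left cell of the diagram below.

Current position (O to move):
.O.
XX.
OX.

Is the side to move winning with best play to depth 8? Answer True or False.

p1 O@[.O./XX./OX.]: (0,0)[OO./XX./OX.]-1 (0,2)[.OO/XX./OX.]-1 (1,2)[.O./XXO/OX.]+0* (2,2)[.O./XX./OXO]-1
p2 X@[.O./XXO/OX.]: (0,0)[XO./XXO/OX.]+0* (0,2)[.OX/XXO/OX.]+0 (2,2)[.O./XXO/OXX]+0
p3 O@[XO./XXO/OX.]: (0,2)[XOO/XXO/OX.]-1 (2,2)[XO./XXO/OXO]+0*
p4 X@[XO./XXO/OXO]: (0,2)[XOX/XXO/OXO]+0*
p5 O@[XOX/XXO/OXO] terminal +0; root [.O./XX./OX.] d8

O winning at [.O./XX./OX.]: False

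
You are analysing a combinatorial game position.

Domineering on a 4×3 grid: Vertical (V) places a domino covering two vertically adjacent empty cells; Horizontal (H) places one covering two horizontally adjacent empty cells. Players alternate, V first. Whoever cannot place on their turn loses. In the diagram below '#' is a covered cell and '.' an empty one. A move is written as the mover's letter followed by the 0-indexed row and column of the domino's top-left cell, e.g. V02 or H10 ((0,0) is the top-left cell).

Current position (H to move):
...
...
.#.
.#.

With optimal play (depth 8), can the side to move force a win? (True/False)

ply 1, H at .../.../.#./.#. | H00=-1→##./.../.#./.#.*; H01=-1→.##/.../.#./.#.; H10=-1→.../##./.#./.#.; H11=-1→.../.##/.#./.#.
ply 2, V at ##./.../.#./.#. | V02=+1→###/..#/.#./.#.*; V10=+1→##./#../##./.#.; V12=+1→##./..#/.##/.#.; V20=+1→##./.../##./##.; V22=+1→##./.../.##/.##
ply 3, H at ###/..#/.#./.#. | H10=-1→###/###/.#./.#.*
ply 4, V at ###/###/.#./.#. | V20=+1→###/###/##./##.*; V22=+1→###/###/.##/.##
ply 5: ###/###/##./##. is terminal -1 (H); from .../.../.#./.#. depth 8

H winning at [.../.../.#./.#.]: False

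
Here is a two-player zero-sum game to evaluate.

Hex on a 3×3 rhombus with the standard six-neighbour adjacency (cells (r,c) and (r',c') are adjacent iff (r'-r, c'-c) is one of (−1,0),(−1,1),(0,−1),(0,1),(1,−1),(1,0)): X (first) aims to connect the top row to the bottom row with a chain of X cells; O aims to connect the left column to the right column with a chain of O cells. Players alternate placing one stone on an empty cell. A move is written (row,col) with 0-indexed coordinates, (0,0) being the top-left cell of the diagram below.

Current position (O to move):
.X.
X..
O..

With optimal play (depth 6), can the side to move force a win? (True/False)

[.X./X../O..] O move#1: (0,0):-1/OX./X../O.., (0,2):+1/.XO/X../O..*, (1,1):+1/.X./XO./O.., (1,2):+1/.X./X.O/O.., (2,1):+1/.X./X../OO., (2,2):+1/.X./X../O.O
[.XO/X../O..] X move#2: (0,0):-1/XXO/X../O..*, (1,1):-1/.XO/XX./O.., (1,2):-1/.XO/X.X/O.., (2,1):-1/.XO/X../OX., (2,2):-1/.XO/X../O.X
[XXO/X../O..] O move#3: (1,1):+1/XXO/XO./O..*, (1,2):+1/XXO/X.O/O.., (2,1):+1/XXO/X../OO., (2,2):+1/XXO/X../O.O
[XXO/XO./O..] end (terminal -1, X#4); searched .X./X../O.. to 6

O winning at [.X./X../O..]: True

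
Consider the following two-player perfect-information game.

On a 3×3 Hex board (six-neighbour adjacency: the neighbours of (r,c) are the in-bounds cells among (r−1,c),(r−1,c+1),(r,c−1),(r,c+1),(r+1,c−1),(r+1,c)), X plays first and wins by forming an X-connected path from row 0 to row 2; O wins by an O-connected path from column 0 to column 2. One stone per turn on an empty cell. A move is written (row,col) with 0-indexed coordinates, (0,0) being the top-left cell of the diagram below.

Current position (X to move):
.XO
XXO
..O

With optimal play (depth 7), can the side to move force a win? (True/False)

X winning at [.XO/XXO/..O]: True

p1 X@[.XO/XXO/..O]: (0,0)[XXO/XXO/..O]+1* (2,0)[.XO/XXO/X.O]+1 (2,1)[.XO/XXO/.XO]+1
p2 O@[XXO/XXO/..O]: (2,0)[XXO/XXO/O.O]-1* (2,1)[XXO/XXO/.OO]-1
p3 X@[XXO/XXO/O.O]: (2,1)[XXO/XXO/OXO]+1*
p4 O@[XXO/XXO/OXO] terminal -1; root [.XO/XXO/..O] d7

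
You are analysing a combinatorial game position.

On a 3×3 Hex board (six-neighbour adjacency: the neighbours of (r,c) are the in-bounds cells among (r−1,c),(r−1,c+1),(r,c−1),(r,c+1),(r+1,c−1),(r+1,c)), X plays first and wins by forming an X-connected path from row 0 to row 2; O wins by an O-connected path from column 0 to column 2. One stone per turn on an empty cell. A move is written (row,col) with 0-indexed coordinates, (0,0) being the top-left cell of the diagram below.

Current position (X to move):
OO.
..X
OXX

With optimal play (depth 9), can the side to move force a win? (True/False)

X winning at [OO./..X/OXX]: True

p1 X@[OO./..X/OXX]: (0,2)[OOX/..X/OXX]+1* (1,0)[OO./X.X/OXX]-1 (1,1)[OO./.XX/OXX]-1
p2 O@[OOX/..X/OXX] terminal -1; root [OO./..X/OXX] d9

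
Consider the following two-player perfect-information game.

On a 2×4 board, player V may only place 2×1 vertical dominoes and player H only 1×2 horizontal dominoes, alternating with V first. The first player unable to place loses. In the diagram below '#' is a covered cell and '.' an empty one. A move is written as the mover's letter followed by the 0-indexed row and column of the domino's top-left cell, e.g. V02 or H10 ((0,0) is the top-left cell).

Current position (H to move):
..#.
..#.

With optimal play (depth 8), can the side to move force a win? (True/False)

p1 H@[..#./..#.]: H00[###./..#.]+1* H10[..#./###.]+1
p2 V@[###./..#.]: V03[####/..##]-1*
p3 H@[####/..##]: H10[####/####]+1*
p4 V@[####/####] terminal -1; root [..#./..#.] d8

H winning at [..#./..#.]: True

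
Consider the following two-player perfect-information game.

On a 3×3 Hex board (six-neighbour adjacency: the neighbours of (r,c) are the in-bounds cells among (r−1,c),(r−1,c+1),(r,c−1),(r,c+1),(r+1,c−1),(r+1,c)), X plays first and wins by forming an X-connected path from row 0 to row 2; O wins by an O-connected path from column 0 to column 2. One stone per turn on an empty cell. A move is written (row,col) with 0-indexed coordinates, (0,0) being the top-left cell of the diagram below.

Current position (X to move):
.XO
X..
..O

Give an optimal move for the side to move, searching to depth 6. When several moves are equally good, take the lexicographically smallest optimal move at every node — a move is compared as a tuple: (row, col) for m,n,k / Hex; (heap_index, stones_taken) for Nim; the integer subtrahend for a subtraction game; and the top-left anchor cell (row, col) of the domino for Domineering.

X's best at [.XO/X../..O]: (1,1)

[.XO/X../..O] X move#1: (0,0):-1/XXO/X../..O, (1,1):+1/.XO/XX./..O*, (1,2):-1/.XO/X.X/..O, (2,0):+1/.XO/X../X.O, (2,1):+1/.XO/X../.XO
[.XO/XX./..O] O move#2: (0,0):-1/OXO/XX./..O*, (1,2):-1/.XO/XXO/..O, (2,0):-1/.XO/XX./O.O, (2,1):-1/.XO/XX./.OO
[OXO/XX./..O] X move#3: (1,2):+1/OXO/XXX/..O*, (2,0):+1/OXO/XX./X.O, (2,1):+1/OXO/XX./.XO
[OXO/XXX/..O] O move#4: (2,0):-1/OXO/XXX/O.O*, (2,1):-1/OXO/XXX/.OO
[OXO/XXX/O.O] X move#5: (2,1):+1/OXO/XXX/OXO*
[OXO/XXX/OXO] end (terminal -1, O#6); searched .XO/X../..O to 6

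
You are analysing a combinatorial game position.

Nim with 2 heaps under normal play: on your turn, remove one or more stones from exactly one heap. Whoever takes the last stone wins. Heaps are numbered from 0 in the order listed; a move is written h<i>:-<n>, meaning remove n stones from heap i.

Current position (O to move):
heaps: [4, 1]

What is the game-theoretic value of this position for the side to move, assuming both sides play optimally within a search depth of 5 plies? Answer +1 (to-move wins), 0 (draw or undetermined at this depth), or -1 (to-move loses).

value((4,1), O) = +1

ply 1, O at (4,1) | h0:-1=-1→(3,1); h0:-2=-1→(2,1); h0:-3=+1→(1,1)*; h0:-4=-1→(0,1); h1:-1=-1→(4,0)
ply 2, X at (1,1) | h0:-1=-1→(0,1)*; h1:-1=-1→(1,0)
ply 3, O at (0,1) | h1:-1=+1→(0,0)*
ply 4: (0,0) is terminal -1 (X); from (4,1) depth 5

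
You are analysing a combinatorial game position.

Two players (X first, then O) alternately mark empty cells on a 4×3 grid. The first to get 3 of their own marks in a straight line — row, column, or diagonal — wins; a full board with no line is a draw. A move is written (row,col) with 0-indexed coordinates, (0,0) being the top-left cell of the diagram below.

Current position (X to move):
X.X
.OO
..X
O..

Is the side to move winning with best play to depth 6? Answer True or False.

ply 1, X at X.X/.OO/..X/O.. | (0,1)=+1→XXX/.OO/..X/O..*; (1,0)=-1→X.X/XOO/..X/O..; (2,0)=-1→X.X/.OO/X.X/O..; (2,1)=-1→X.X/.OO/.XX/O..; (3,1)=-1→X.X/.OO/..X/OX.; (3,2)=-1→X.X/.OO/..X/O.X
ply 2: XXX/.OO/..X/O.. is terminal -1 (O); from X.X/.OO/..X/O.. depth 6

X winning at [X.X/.OO/..X/O..]: True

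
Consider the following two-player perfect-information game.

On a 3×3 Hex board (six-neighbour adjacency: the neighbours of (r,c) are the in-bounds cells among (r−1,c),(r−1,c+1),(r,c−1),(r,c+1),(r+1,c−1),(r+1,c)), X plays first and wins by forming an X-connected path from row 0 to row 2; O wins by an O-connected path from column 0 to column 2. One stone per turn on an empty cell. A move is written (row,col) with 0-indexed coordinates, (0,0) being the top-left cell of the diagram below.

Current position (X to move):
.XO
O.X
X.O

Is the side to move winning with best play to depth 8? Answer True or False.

X winning at [.XO/O.X/X.O]: True

p1 X@[.XO/O.X/X.O]: (0,0)[XXO/O.X/X.O]-1 (1,1)[.XO/OXX/X.O]+1* (2,1)[.XO/O.X/XXO]-1
p2 O@[.XO/OXX/X.O] terminal -1; root [.XO/O.X/X.O] d8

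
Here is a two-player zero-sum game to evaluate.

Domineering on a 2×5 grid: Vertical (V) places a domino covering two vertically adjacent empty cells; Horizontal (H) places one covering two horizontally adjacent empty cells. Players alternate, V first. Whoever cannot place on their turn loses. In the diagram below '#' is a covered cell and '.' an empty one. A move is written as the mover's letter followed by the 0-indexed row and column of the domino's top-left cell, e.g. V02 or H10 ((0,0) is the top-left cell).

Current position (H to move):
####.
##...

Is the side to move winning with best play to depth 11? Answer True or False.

H winning at [####./##...]: True

p1 H@[####./##...]: H12[####./####.]-1 H13[####./##.##]+1*
p2 V@[####./##.##] terminal -1; root [####./##...] d11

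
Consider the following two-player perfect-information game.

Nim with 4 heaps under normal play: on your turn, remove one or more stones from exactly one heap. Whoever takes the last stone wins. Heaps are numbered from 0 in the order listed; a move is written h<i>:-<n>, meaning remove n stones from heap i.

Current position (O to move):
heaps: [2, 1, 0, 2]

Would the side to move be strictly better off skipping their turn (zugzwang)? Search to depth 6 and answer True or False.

[(2,1,0,2)] O move#1: h0:-1:-1/(1,1,0,2), h0:-2:-1/(0,1,0,2), h1:-1:+1/(2,0,0,2)*, h3:-1:-1/(2,1,0,1), h3:-2:-1/(2,1,0,0)
[(2,0,0,2)] X move#2: h0:-1:-1/(1,0,0,2)*, h0:-2:-1/(0,0,0,2), h3:-1:-1/(2,0,0,1), h3:-2:-1/(2,0,0,0)
[(1,0,0,2)] O move#3: h0:-1:-1/(0,0,0,2), h3:-1:+1/(1,0,0,1)*, h3:-2:-1/(1,0,0,0)
[(1,0,0,1)] X move#4: h0:-1:-1/(0,0,0,1)*, h3:-1:-1/(1,0,0,0)
[(0,0,0,1)] O move#5: h3:-1:+1/(0,0,0,0)*
[(0,0,0,0)] end (terminal -1, X#6); searched (2,1,0,2) to 6
pass branch (X moves first from the same position):
  | [(2,1,0,2)] X move#1: h0:-1:-1/(1,1,0,2), h0:-2:-1/(0,1,0,2), h1:-1:+1/(2,0,0,2)*, h3:-1:-1/(2,1,0,1), h3:-2:-1/(2,1,0,0)
  | [(2,0,0,2)] O move#2: h0:-1:-1/(1,0,0,2)*, h0:-2:-1/(0,0,0,2), h3:-1:-1/(2,0,0,1), h3:-2:-1/(2,0,0,0)
  | [(1,0,0,2)] X move#3: h0:-1:-1/(0,0,0,2), h3:-1:+1/(1,0,0,1)*, h3:-2:-1/(1,0,0,0)
  | [(1,0,0,1)] O move#4: h0:-1:-1/(0,0,0,1)*, h3:-1:-1/(1,0,0,0)
  | [(0,0,0,1)] X move#5: h3:-1:+1/(0,0,0,0)*
  | [(0,0,0,0)] end (terminal -1, O#6); searched (2,1,0,2) to 6
O moving scores +1; O passing scores -1

zugzwang((2,1,0,2), O) = False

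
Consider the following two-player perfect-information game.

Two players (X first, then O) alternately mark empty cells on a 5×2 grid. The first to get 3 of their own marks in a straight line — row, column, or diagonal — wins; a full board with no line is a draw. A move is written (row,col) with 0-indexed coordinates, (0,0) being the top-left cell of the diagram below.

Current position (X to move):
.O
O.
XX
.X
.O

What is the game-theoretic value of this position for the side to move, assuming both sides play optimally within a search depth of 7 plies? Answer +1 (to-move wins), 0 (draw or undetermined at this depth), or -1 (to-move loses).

value(.O/O./XX/.X/.O, X) = +1

p1 X@[.O/O./XX/.X/.O]: (0,0)[XO/O./XX/.X/.O]+0 (1,1)[.O/OX/XX/.X/.O]+1* (3,0)[.O/O./XX/XX/.O]+1 (4,0)[.O/O./XX/.X/XO]+1
p2 O@[.O/OX/XX/.X/.O] terminal -1; root [.O/O./XX/.X/.O] d7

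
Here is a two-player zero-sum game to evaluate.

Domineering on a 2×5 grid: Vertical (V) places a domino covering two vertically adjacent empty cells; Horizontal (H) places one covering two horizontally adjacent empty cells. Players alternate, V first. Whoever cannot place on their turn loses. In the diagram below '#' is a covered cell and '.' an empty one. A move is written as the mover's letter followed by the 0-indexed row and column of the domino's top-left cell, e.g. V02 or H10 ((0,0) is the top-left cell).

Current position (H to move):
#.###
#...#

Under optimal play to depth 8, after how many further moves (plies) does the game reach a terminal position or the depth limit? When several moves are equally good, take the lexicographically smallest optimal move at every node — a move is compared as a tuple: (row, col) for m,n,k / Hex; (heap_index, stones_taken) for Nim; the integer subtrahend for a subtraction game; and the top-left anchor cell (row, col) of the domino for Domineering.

PV length from [#.###/#...#]: 1 ply

ply 1, H at #.###/#...# | H11=+1→#.###/###.#*; H12=-1→#.###/#.###
ply 2: #.###/###.# is terminal -1 (V); from #.###/#...# depth 8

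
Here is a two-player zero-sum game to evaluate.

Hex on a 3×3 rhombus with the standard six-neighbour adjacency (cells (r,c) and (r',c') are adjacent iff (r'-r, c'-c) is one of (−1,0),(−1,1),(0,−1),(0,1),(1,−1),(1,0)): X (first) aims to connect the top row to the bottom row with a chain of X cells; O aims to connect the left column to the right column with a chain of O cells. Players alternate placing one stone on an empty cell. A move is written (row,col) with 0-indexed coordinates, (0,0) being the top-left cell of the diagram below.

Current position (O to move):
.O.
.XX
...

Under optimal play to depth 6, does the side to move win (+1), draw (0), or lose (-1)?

[.O./.XX/...] O move#1: (0,0):-1/OO./.XX/..., (0,2):+1/.OO/.XX/...*, (1,0):-1/.O./OXX/..., (2,0):-1/.O./.XX/O.., (2,1):-1/.O./.XX/.O., (2,2):-1/.O./.XX/..O
[.OO/.XX/...] X move#2: (0,0):-1/XOO/.XX/...*, (1,0):-1/.OO/XXX/..., (2,0):-1/.OO/.XX/X.., (2,1):-1/.OO/.XX/.X., (2,2):-1/.OO/.XX/..X
[XOO/.XX/...] O move#3: (1,0):+1/XOO/OXX/...*, (2,0):-1/XOO/.XX/O.., (2,1):-1/XOO/.XX/.O., (2,2):-1/XOO/.XX/..O
[XOO/OXX/...] end (terminal -1, X#4); searched .O./.XX/... to 6

value(.O./.XX/..., O) = +1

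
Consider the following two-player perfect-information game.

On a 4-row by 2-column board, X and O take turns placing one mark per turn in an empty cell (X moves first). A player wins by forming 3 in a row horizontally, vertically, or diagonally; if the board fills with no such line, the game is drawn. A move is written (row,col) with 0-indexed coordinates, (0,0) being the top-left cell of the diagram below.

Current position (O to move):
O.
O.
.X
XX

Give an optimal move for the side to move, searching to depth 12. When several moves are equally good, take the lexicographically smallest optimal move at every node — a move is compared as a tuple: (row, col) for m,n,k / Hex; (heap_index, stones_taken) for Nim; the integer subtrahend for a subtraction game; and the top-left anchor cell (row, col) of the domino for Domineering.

[O./O./.X/XX] O move#1: (0,1):-1/OO/O./.X/XX, (1,1):+0/O./OO/.X/XX, (2,0):+1/O./O./OX/XX*
[O./O./OX/XX] end (terminal -1, X#2); searched O./O./.X/XX to 12

O's best at [O./O./.X/XX]: (2,0)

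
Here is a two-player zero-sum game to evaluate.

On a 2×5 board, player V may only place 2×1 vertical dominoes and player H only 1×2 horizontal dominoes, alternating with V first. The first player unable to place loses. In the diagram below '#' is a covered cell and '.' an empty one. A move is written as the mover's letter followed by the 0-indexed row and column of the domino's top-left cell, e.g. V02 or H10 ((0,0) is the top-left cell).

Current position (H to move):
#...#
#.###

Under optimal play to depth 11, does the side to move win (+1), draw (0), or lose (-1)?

value(#...#/#.###, H) = +1

p1 H@[#...#/#.###]: H01[###.#/#.###]+1* H02[#.###/#.###]-1
p2 V@[###.#/#.###] terminal -1; root [#...#/#.###] d11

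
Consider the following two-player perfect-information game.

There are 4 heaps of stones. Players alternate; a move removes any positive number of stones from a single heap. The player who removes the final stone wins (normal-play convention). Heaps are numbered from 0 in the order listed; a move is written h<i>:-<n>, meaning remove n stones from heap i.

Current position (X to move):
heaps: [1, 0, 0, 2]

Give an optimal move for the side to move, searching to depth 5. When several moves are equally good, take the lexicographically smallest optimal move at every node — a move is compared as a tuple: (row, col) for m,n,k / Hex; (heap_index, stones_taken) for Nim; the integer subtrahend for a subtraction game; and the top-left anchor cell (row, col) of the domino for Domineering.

X's best at [(1,0,0,2)]: h3:-1

p1 X@[(1,0,0,2)]: h0:-1[(0,0,0,2)]-1 h3:-1[(1,0,0,1)]+1* h3:-2[(1,0,0,0)]-1
p2 O@[(1,0,0,1)]: h0:-1[(0,0,0,1)]-1* h3:-1[(1,0,0,0)]-1
p3 X@[(0,0,0,1)]: h3:-1[(0,0,0,0)]+1*
p4 O@[(0,0,0,0)] terminal -1; root [(1,0,0,2)] d5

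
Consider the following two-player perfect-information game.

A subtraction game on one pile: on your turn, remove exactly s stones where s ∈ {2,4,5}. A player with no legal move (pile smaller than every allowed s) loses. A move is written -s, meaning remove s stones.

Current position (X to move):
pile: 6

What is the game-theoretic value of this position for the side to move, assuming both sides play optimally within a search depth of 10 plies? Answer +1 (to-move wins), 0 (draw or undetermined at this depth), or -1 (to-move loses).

p1 X@[6]: -2[4]-1 -4[2]-1 -5[1]+1*
p2 O@[1] terminal -1; root [6] d10

value(6, X) = +1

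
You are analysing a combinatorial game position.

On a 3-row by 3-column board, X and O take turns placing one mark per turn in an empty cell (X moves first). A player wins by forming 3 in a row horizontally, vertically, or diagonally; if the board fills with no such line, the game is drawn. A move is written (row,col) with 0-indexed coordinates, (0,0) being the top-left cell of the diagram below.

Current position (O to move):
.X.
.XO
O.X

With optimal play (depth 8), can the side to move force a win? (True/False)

ply 1, O at .X./.XO/O.X | (0,0)=-1→OX./.XO/O.X*; (0,2)=-1→.XO/.XO/O.X; (1,0)=-1→.X./OXO/O.X; (2,1)=-1→.X./.XO/OOX
ply 2, X at OX./.XO/O.X | (0,2)=-1→OXX/.XO/O.X; (1,0)=+0→OX./XXO/O.X; (2,1)=+1→OX./.XO/OXX*
ply 3: OX./.XO/OXX is terminal -1 (O); from .X./.XO/O.X depth 8

O winning at [.X./.XO/O.X]: False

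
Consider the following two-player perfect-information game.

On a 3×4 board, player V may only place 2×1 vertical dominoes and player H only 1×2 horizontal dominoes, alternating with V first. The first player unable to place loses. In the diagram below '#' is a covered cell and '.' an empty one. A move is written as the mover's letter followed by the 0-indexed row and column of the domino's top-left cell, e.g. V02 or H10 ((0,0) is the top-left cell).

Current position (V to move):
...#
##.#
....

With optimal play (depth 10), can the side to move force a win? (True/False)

V winning at [...#/##.#/....]: False

ply 1, V at ...#/##.#/.... | V02=-1→..##/####/....*; V12=-1→...#/####/..#.
ply 2, H at ..##/####/.... | H00=+1→####/####/....*; H20=+1→..##/####/##..; H21=+1→..##/####/.##.; H22=+1→..##/####/..##
ply 3: ####/####/.... is terminal -1 (V); from ...#/##.#/.... depth 10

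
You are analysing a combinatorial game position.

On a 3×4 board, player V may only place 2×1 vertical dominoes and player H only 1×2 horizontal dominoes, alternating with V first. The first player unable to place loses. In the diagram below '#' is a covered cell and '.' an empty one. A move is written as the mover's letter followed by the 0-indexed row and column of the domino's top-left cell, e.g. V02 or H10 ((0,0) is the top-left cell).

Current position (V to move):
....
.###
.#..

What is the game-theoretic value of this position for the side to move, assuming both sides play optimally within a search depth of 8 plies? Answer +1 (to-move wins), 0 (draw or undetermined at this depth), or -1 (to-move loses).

[..../.###/.#..] V move#1: V00:-1/#.../####/.#..*, V10:-1/..../####/##..
[#.../####/.#..] H move#2: H01:+1/###./####/.#..*, H02:+1/#.##/####/.#.., H22:+1/#.../####/.###
[###./####/.#..] end (terminal -1, V#3); searched ..../.###/.#.. to 8

value(..../.###/.#.., V) = -1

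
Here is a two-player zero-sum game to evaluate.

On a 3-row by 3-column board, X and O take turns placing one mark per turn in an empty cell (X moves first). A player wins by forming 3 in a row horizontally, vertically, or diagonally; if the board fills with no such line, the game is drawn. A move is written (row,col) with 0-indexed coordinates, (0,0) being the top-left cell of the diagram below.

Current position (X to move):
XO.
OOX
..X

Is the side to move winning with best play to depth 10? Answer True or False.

X winning at [XO./OOX/..X]: True

[XO./OOX/..X] X move#1: (0,2):+1/XOX/OOX/..X*, (2,0):-1/XO./OOX/X.X, (2,1):+1/XO./OOX/.XX
[XOX/OOX/..X] end (terminal -1, O#2); searched XO./OOX/..X to 10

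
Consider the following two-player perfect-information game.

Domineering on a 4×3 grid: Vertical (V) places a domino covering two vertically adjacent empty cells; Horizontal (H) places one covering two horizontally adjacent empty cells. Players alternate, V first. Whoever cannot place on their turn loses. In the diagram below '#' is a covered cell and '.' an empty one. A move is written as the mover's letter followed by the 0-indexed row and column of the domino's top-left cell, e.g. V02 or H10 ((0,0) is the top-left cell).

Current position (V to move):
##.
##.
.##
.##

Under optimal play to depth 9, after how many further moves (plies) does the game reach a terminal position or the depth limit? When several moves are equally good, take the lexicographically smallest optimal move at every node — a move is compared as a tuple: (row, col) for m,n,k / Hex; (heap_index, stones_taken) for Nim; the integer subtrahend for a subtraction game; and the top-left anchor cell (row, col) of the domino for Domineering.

PV length from [##./##./.##/.##]: 1 ply

ply 1, V at ##./##./.##/.## | V02=+1→###/###/.##/.##*; V20=+1→##./##./###/###
ply 2: ###/###/.##/.## is terminal -1 (H); from ##./##./.##/.## depth 9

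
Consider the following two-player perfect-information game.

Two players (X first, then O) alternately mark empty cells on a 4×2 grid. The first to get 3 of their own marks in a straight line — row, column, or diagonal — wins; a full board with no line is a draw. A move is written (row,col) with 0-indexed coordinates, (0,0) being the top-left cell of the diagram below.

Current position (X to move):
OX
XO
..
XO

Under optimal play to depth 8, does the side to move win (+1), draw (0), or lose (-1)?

value(OX/XO/../XO, X) = +1

ply 1, X at OX/XO/../XO | (2,0)=+1→OX/XO/X./XO*; (2,1)=+0→OX/XO/.X/XO
ply 2: OX/XO/X./XO is terminal -1 (O); from OX/XO/../XO depth 8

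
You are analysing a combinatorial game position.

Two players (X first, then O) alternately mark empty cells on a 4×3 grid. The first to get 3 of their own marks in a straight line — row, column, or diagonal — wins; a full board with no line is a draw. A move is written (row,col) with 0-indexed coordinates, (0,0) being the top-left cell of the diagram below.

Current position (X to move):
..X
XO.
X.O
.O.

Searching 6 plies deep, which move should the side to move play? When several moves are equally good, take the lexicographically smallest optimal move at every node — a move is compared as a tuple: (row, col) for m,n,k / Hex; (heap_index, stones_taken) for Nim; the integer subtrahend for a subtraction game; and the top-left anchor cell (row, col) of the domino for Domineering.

X's best at [..X/XO./X.O/.O.]: (0,0)

p1 X@[..X/XO./X.O/.O.]: (0,0)[X.X/XO./X.O/.O.]+1* (0,1)[.XX/XO./X.O/.O.]-1 (1,2)[..X/XOX/X.O/.O.]-1 (2,1)[..X/XO./XXO/.O.]-1 (3,0)[..X/XO./X.O/XO.]+1 (3,2)[..X/XO./X.O/.OX]-1
p2 O@[X.X/XO./X.O/.O.] terminal -1; root [..X/XO./X.O/.O.] d6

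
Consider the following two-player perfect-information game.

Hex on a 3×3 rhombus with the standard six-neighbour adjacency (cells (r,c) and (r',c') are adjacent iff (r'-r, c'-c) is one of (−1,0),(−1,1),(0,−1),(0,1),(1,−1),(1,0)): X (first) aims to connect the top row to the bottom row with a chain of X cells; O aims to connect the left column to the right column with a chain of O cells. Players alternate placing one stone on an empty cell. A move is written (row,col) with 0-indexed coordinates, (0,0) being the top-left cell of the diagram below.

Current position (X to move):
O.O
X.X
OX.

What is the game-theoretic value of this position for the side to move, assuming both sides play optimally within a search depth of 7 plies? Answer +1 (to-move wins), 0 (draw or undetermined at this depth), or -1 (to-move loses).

p1 X@[O.O/X.X/OX.]: (0,1)[OXO/X.X/OX.]-1* (1,1)[O.O/XXX/OX.]-1 (2,2)[O.O/X.X/OXX]-1
p2 O@[OXO/X.X/OX.]: (1,1)[OXO/XOX/OX.]+1* (2,2)[OXO/X.X/OXO]-1
p3 X@[OXO/XOX/OX.] terminal -1; root [O.O/X.X/OX.] d7

value(O.O/X.X/OX., X) = -1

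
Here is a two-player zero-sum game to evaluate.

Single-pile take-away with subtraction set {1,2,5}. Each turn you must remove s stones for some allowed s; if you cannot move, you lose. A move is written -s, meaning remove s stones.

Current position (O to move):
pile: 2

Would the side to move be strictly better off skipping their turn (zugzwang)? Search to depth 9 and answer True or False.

zugzwang(2, O) = False

ply 1, O at 2 | -1=-1→1; -2=+1→0*
ply 2: 0 is terminal -1 (X); from 2 depth 9
suppose O passes — search the same position with X to move:
pass> ply 1, X at 2 | -1=-1→1; -2=+1→0*
pass> ply 2: 0 is terminal -1 (O); from 2 depth 9
for O: play +1, pass -1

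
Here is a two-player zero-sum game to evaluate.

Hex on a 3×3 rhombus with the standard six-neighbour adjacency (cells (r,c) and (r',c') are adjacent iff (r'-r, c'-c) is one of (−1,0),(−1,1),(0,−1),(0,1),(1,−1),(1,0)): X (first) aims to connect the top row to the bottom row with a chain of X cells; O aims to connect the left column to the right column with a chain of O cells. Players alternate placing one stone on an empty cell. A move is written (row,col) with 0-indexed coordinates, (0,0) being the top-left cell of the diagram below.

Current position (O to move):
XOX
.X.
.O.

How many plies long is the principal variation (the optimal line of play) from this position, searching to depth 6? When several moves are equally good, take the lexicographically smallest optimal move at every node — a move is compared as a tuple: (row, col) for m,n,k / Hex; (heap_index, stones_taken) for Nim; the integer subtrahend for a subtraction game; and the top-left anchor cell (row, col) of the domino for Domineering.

PV length from [XOX/.X./.O.]: 3 plies

p1 O@[XOX/.X./.O.]: (1,0)[XOX/OX./.O.]-1 (1,2)[XOX/.XO/.O.]-1 (2,0)[XOX/.X./OO.]+1* (2,2)[XOX/.X./.OO]-1
p2 X@[XOX/.X./OO.]: (1,0)[XOX/XX./OO.]-1* (1,2)[XOX/.XX/OO.]-1 (2,2)[XOX/.X./OOX]-1
p3 O@[XOX/XX./OO.]: (1,2)[XOX/XXO/OO.]+1* (2,2)[XOX/XX./OOO]+1
p4 X@[XOX/XXO/OO.] terminal -1; root [XOX/.X./.O.] d6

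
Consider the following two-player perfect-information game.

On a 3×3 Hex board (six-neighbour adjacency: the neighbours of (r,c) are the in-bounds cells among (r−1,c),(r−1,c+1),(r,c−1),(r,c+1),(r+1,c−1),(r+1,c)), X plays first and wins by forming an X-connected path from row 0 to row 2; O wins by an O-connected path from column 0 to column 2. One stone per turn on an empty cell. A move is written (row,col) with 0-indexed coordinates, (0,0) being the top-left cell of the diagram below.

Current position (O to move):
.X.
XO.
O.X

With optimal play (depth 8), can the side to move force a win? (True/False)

[.X./XO./O.X] O move#1: (0,0):+1/OX./XO./O.X*, (0,2):+1/.XO/XO./O.X, (1,2):+1/.X./XOO/O.X, (2,1):+1/.X./XO./OOX
[OX./XO./O.X] X move#2: (0,2):-1/OXX/XO./O.X*, (1,2):-1/OX./XOX/O.X, (2,1):-1/OX./XO./OXX
[OXX/XO./O.X] O move#3: (1,2):+1/OXX/XOO/O.X*, (2,1):-1/OXX/XO./OOX
[OXX/XOO/O.X] end (terminal -1, X#4); searched .X./XO./O.X to 8

O winning at [.X./XO./O.X]: True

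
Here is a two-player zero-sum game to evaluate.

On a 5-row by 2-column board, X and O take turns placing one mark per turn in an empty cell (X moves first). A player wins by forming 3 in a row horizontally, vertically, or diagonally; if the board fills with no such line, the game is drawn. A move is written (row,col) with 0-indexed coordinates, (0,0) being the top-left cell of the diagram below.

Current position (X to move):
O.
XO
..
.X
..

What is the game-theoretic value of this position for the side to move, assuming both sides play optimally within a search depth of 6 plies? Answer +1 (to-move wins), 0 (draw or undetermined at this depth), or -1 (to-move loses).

ply 1, X at O./XO/../.X/.. | (0,1)=+0→OX/XO/../.X/..*; (2,0)=+0→O./XO/X./.X/..; (2,1)=+0→O./XO/.X/.X/..; (3,0)=+0→O./XO/../XX/..; (4,0)=+0→O./XO/../.X/X.; (4,1)=+0→O./XO/../.X/.X
ply 2, O at OX/XO/../.X/.. | (2,0)=+0→OX/XO/O./.X/..*; (2,1)=+0→OX/XO/.O/.X/..; (3,0)=+0→OX/XO/../OX/..; (4,0)=+0→OX/XO/../.X/O.; (4,1)=+0→OX/XO/../.X/.O
ply 3, X at OX/XO/O./.X/.. | (2,1)=+0→OX/XO/OX/.X/..*; (3,0)=+0→OX/XO/O./XX/..; (4,0)=+0→OX/XO/O./.X/X.; (4,1)=+0→OX/XO/O./.X/.X
ply 4, O at OX/XO/OX/.X/.. | (3,0)=-1→OX/XO/OX/OX/..; (4,0)=-1→OX/XO/OX/.X/O.; (4,1)=+0→OX/XO/OX/.X/.O*
ply 5, X at OX/XO/OX/.X/.O | (3,0)=+0→OX/XO/OX/XX/.O*; (4,0)=+0→OX/XO/OX/.X/XO
ply 6, O at OX/XO/OX/XX/.O | (4,0)=+0→OX/XO/OX/XX/OO*
ply 7: OX/XO/OX/XX/OO is terminal +0 (X); from O./XO/../.X/.. depth 6

value(O./XO/../.X/.., X) = 0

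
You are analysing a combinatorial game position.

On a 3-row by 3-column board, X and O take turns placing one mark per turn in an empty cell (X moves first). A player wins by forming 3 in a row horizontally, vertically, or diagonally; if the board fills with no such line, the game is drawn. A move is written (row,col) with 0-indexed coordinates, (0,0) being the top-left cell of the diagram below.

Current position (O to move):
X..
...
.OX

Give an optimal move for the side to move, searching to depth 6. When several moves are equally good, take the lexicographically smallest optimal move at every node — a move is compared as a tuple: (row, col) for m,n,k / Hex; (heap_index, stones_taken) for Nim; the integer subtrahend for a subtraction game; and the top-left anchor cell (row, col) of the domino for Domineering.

O's best at [X../.../.OX]: (1,1)

[X../.../.OX] O move#1: (0,1):-1/XO./.../.OX, (0,2):-1/X.O/.../.OX, (1,0):-1/X../O../.OX, (1,1):+0/X../.O./.OX*, (1,2):-1/X../..O/.OX, (2,0):-1/X../.../OOX
[X../.O./.OX] X move#2: (0,1):+0/XX./.O./.OX*, (0,2):-1/X.X/.O./.OX, (1,0):-1/X../XO./.OX, (1,2):-1/X../.OX/.OX, (2,0):-1/X../.O./XOX
[XX./.O./.OX] O move#3: (0,2):+0/XXO/.O./.OX*, (1,0):-1/XX./OO./.OX, (1,2):-1/XX./.OO/.OX, (2,0):-1/XX./.O./OOX
[XXO/.O./.OX] X move#4: (1,0):-1/XXO/XO./.OX, (1,2):-1/XXO/.OX/.OX, (2,0):+0/XXO/.O./XOX*
[XXO/.O./XOX] O move#5: (1,0):+0/XXO/OO./XOX*, (1,2):-1/XXO/.OO/XOX
[XXO/OO./XOX] X move#6: (1,2):+0/XXO/OOX/XOX*
[XXO/OOX/XOX] end (terminal +0, O#7); searched X../.../.OX to 6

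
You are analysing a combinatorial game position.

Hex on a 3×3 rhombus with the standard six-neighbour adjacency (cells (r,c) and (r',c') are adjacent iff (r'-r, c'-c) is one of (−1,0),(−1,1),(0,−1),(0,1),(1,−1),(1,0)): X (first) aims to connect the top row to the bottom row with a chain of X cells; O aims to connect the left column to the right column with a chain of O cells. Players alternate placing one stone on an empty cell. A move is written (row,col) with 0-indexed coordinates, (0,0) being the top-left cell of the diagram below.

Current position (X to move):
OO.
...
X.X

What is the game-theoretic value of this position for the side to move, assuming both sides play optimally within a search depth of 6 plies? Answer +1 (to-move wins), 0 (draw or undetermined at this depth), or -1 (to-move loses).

value(OO./.../X.X, X) = +1

[OO./.../X.X] X move#1: (0,2):+1/OOX/.../X.X*, (1,0):-1/OO./X../X.X, (1,1):-1/OO./.X./X.X, (1,2):-1/OO./..X/X.X, (2,1):-1/OO./.../XXX
[OOX/.../X.X] O move#2: (1,0):-1/OOX/O../X.X*, (1,1):-1/OOX/.O./X.X, (1,2):-1/OOX/..O/X.X, (2,1):-1/OOX/.../XOX
[OOX/O../X.X] X move#3: (1,1):+1/OOX/OX./X.X*, (1,2):+1/OOX/O.X/X.X, (2,1):+1/OOX/O../XXX
[OOX/OX./X.X] end (terminal -1, O#4); searched OO./.../X.X to 6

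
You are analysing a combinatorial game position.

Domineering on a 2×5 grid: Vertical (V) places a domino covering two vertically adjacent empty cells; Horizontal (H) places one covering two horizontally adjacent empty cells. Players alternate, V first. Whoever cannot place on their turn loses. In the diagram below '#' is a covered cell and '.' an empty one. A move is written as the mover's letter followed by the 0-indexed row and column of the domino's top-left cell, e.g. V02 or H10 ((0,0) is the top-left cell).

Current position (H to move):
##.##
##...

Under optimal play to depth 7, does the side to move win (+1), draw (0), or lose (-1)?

value(##.##/##..., H) = +1

p1 H@[##.##/##...]: H12[##.##/####.]+1* H13[##.##/##.##]-1
p2 V@[##.##/####.] terminal -1; root [##.##/##...] d7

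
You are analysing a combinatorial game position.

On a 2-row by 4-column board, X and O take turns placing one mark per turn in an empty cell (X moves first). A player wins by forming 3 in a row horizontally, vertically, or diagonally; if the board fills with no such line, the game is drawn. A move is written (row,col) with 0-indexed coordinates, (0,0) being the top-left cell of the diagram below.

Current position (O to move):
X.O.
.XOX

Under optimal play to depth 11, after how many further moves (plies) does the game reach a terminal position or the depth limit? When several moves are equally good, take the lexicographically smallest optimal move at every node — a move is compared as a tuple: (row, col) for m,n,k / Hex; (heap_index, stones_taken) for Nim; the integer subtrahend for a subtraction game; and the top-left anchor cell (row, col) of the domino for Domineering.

PV length from [X.O./.XOX]: 3 plies

ply 1, O at X.O./.XOX | (0,1)=+0→XOO./.XOX*; (0,3)=+0→X.OO/.XOX; (1,0)=+0→X.O./OXOX
ply 2, X at XOO./.XOX | (0,3)=+0→XOOX/.XOX*; (1,0)=-1→XOO./XXOX
ply 3, O at XOOX/.XOX | (1,0)=+0→XOOX/OXOX*
ply 4: XOOX/OXOX is terminal +0 (X); from X.O./.XOX depth 11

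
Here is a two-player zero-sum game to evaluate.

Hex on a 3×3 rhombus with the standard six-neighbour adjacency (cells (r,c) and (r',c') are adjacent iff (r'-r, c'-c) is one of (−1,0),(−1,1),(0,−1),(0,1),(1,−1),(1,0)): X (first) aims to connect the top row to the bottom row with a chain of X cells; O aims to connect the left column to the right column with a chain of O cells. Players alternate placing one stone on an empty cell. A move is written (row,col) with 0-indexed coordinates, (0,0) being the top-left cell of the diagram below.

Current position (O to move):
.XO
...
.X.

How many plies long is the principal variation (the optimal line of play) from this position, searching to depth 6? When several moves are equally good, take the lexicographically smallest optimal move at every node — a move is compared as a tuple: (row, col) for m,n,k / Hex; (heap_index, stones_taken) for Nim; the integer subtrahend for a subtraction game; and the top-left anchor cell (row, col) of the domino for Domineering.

PV length from [.XO/.../.X.]: 3 plies

ply 1, O at .XO/.../.X. | (0,0)=-1→OXO/.../.X.; (1,0)=-1→.XO/O../.X.; (1,1)=+1→.XO/.O./.X.*; (1,2)=-1→.XO/..O/.X.; (2,0)=-1→.XO/.../OX.; (2,2)=-1→.XO/.../.XO
ply 2, X at .XO/.O./.X. | (0,0)=-1→XXO/.O./.X.*; (1,0)=-1→.XO/XO./.X.; (1,2)=-1→.XO/.OX/.X.; (2,0)=-1→.XO/.O./XX.; (2,2)=-1→.XO/.O./.XX
ply 3, O at XXO/.O./.X. | (1,0)=+1→XXO/OO./.X.*; (1,2)=+1→XXO/.OO/.X.; (2,0)=+1→XXO/.O./OX.; (2,2)=+1→XXO/.O./.XO
ply 4: XXO/OO./.X. is terminal -1 (X); from .XO/.../.X. depth 6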